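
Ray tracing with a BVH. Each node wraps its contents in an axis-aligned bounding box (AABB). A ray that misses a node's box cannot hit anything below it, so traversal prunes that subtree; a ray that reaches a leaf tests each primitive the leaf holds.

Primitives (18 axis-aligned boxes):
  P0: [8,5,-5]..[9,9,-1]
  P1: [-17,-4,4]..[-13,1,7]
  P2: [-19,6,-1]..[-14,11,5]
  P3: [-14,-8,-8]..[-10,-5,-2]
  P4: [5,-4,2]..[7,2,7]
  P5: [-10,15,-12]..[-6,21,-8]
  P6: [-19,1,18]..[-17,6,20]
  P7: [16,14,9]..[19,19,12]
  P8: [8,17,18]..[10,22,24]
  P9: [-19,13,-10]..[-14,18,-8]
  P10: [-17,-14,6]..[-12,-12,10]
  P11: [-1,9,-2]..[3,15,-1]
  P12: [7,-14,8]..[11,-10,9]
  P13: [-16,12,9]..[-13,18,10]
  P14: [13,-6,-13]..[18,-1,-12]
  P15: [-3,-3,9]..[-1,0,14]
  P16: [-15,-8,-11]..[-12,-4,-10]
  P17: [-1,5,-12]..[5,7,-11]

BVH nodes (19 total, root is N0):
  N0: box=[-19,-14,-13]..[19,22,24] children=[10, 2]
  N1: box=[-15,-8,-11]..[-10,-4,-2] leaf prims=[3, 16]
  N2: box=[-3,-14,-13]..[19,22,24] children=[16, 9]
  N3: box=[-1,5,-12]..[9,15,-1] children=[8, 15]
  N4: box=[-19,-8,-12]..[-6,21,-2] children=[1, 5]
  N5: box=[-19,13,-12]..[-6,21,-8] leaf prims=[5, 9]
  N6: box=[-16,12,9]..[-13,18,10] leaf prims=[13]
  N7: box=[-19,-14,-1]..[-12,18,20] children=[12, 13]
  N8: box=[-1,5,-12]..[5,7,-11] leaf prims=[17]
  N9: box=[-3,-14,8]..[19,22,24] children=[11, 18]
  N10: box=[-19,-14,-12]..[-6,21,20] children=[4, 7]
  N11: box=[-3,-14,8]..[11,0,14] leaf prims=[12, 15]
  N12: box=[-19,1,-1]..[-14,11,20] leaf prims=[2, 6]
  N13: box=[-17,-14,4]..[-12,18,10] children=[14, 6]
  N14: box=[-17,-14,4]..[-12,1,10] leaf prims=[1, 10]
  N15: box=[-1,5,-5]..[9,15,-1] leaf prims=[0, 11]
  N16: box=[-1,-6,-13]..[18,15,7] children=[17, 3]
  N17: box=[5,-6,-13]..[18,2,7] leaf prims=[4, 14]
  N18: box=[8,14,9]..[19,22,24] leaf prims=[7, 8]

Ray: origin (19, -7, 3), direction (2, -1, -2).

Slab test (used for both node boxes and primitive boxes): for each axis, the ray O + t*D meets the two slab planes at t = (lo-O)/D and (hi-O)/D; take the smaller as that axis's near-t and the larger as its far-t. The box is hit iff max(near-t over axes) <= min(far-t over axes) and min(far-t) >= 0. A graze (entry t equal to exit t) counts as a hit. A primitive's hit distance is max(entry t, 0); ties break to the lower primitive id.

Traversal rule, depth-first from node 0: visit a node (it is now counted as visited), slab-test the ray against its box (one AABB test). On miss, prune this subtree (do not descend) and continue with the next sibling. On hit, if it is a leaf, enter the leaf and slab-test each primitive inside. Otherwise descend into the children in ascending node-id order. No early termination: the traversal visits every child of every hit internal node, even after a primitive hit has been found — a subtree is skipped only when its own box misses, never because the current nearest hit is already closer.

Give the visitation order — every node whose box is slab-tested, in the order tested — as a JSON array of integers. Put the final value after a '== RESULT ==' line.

Trace the traversal:
N0 x:[-19,0] y:[-29,7] z:[-21/2,8] -> hit [-21/2,0], descend [2, 10]
  N2 x:[-11,0] y:[-29,7] z:[-21/2,8] -> hit [-21/2,0], descend [9, 16]
    N9 x:[-11,0] y:[-29,7] z:[-21/2,-5/2] -> miss, prune
    N16 x:[-10,-1/2] y:[-22,-1] z:[-2,8] -> miss, prune
  N10 x:[-19,-25/2] y:[-28,7] z:[-17/2,15/2] -> miss, prune

Visited [0, 2, 9, 16, 10]. Tests: 5 box, 0 leaf. Nearest: miss.

== RESULT ==
[0, 2, 9, 16, 10]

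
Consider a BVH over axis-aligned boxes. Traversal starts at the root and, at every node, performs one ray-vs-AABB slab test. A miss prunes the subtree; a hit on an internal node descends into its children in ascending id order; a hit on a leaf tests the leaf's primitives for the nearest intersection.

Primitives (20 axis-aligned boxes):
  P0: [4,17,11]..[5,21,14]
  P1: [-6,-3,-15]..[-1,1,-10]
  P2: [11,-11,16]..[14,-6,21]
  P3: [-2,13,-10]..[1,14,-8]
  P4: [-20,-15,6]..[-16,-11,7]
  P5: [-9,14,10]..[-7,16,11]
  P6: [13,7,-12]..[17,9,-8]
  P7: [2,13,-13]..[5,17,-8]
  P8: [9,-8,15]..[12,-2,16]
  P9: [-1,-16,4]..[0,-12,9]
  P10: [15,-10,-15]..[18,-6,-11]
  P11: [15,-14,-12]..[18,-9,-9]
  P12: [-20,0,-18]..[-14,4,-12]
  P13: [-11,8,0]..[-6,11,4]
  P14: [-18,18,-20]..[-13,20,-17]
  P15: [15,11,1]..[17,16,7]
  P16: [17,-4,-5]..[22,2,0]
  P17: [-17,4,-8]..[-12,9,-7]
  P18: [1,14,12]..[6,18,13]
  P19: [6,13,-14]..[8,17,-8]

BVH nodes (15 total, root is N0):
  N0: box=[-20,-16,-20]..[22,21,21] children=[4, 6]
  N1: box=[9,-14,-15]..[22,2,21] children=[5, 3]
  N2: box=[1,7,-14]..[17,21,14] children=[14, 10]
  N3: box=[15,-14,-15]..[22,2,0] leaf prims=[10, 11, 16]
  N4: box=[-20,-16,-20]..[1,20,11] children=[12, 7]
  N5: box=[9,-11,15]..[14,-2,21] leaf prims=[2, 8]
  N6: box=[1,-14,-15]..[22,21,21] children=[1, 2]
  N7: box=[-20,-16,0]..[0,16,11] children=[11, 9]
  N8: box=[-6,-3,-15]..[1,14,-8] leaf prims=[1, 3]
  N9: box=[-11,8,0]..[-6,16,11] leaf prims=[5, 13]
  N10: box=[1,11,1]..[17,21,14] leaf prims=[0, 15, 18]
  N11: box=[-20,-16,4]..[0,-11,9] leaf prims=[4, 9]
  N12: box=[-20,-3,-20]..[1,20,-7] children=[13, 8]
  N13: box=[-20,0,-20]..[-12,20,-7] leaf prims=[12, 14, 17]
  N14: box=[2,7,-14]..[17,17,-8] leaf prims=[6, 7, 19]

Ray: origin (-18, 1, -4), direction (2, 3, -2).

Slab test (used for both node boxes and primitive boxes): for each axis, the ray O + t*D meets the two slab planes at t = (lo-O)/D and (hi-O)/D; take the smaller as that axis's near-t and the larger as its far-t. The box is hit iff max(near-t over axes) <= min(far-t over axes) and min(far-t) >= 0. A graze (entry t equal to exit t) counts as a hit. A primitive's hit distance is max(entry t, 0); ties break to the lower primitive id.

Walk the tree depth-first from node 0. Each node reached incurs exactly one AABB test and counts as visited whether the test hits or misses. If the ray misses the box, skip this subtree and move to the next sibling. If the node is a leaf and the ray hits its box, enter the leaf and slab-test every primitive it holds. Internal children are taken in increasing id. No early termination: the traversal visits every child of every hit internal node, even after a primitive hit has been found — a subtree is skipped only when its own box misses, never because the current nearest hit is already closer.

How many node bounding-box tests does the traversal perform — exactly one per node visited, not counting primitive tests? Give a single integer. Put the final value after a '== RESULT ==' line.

Trace the traversal:
N0 x:[-1,20] y:[-17/3,20/3] z:[-25/2,8] -> hit [-1,20/3], descend [4, 6]
  N4 x:[-1,19/2] y:[-17/3,19/3] z:[-15/2,8] -> hit [-1,19/3], descend [7, 12]
    N7 x:[-1,9] y:[-17/3,5] z:[-15/2,-2] -> miss, prune
    N12 x:[-1,19/2] y:[-4/3,19/3] z:[3/2,8] -> hit [3/2,19/3], descend [8, 13]
      N8 x:[6,19/2] y:[-4/3,13/3] z:[2,11/2] -> miss, prune
      N13 x:[-1,3] y:[-1/3,19/3] z:[3/2,8] -> hit [3/2,3] leaf, test {P12(miss), P14(miss), P17@t=3/2}
  N6 x:[19/2,20] y:[-5,20/3] z:[-25/2,11/2] -> miss, prune

order=[0, 4, 7, 12, 8, 13, 6]  |boxes|=7  |leaves|=1  hit=P17

== RESULT ==
7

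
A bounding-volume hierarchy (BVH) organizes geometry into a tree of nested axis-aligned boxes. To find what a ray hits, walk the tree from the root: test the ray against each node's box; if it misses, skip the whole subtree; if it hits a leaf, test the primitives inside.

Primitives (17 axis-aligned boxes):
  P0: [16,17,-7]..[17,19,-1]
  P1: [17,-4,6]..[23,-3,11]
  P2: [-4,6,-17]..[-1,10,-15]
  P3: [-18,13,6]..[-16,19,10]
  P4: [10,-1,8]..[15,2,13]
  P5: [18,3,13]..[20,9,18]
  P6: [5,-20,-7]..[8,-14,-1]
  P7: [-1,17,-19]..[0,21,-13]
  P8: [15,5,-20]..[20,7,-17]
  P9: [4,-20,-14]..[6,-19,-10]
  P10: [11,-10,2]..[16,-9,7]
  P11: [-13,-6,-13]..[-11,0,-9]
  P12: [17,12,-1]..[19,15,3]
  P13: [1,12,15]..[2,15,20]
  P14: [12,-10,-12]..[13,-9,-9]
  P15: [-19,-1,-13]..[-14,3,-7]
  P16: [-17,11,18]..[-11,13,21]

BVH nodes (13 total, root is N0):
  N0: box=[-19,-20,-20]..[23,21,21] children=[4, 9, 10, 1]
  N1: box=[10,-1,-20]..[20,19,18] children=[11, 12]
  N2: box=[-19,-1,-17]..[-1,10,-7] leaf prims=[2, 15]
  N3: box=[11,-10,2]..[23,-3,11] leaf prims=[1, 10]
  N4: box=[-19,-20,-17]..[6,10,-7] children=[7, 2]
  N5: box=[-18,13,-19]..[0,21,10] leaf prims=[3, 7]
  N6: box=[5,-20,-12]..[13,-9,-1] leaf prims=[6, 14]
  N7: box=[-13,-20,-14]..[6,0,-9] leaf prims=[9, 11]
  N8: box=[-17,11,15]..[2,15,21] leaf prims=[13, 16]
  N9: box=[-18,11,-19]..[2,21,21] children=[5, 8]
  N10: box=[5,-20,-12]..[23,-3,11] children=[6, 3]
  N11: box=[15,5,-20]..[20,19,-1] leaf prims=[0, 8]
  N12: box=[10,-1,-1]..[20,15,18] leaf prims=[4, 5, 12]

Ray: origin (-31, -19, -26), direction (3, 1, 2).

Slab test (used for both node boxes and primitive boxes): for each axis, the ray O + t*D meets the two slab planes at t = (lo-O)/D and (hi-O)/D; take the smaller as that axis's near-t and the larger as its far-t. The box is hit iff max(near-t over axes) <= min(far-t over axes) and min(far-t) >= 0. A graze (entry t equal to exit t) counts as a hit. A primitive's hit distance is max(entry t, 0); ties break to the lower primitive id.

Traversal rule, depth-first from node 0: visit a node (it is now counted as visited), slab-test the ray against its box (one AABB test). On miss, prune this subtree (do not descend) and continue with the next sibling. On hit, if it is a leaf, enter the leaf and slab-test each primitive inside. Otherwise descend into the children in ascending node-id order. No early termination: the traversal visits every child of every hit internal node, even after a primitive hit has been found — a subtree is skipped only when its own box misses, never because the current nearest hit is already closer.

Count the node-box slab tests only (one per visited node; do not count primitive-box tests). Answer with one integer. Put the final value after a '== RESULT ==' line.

Walk:
N0 x:[4,18] y:[-1,40] z:[3,47/2] -> hit [4,18], descend [1, 4, 9, 10]
  N1 x:[41/3,17] y:[18,38] z:[3,22] -> miss, prune
  N4 x:[4,37/3] y:[-1,29] z:[9/2,19/2] -> hit [9/2,19/2], descend [2, 7]
    N2 x:[4,10] y:[18,29] z:[9/2,19/2] -> miss, prune
    N7 x:[6,37/3] y:[-1,19] z:[6,17/2] -> hit [6,17/2] leaf, test {P9(miss), P11(miss)}
  N9 x:[13/3,11] y:[30,40] z:[7/2,47/2] -> miss, prune
  N10 x:[12,18] y:[-1,16] z:[7,37/2] -> hit [12,16], descend [3, 6]
    N3 x:[14,18] y:[9,16] z:[14,37/2] -> hit [14,16] leaf, test {P1@t=16, P10(miss)}
    N6 x:[12,44/3] y:[-1,10] z:[7,25/2] -> miss, prune

Visited [0, 1, 4, 2, 7, 9, 10, 3, 6]. Tests: 9 box, 2 leaf. Nearest: P1.

== RESULT ==
9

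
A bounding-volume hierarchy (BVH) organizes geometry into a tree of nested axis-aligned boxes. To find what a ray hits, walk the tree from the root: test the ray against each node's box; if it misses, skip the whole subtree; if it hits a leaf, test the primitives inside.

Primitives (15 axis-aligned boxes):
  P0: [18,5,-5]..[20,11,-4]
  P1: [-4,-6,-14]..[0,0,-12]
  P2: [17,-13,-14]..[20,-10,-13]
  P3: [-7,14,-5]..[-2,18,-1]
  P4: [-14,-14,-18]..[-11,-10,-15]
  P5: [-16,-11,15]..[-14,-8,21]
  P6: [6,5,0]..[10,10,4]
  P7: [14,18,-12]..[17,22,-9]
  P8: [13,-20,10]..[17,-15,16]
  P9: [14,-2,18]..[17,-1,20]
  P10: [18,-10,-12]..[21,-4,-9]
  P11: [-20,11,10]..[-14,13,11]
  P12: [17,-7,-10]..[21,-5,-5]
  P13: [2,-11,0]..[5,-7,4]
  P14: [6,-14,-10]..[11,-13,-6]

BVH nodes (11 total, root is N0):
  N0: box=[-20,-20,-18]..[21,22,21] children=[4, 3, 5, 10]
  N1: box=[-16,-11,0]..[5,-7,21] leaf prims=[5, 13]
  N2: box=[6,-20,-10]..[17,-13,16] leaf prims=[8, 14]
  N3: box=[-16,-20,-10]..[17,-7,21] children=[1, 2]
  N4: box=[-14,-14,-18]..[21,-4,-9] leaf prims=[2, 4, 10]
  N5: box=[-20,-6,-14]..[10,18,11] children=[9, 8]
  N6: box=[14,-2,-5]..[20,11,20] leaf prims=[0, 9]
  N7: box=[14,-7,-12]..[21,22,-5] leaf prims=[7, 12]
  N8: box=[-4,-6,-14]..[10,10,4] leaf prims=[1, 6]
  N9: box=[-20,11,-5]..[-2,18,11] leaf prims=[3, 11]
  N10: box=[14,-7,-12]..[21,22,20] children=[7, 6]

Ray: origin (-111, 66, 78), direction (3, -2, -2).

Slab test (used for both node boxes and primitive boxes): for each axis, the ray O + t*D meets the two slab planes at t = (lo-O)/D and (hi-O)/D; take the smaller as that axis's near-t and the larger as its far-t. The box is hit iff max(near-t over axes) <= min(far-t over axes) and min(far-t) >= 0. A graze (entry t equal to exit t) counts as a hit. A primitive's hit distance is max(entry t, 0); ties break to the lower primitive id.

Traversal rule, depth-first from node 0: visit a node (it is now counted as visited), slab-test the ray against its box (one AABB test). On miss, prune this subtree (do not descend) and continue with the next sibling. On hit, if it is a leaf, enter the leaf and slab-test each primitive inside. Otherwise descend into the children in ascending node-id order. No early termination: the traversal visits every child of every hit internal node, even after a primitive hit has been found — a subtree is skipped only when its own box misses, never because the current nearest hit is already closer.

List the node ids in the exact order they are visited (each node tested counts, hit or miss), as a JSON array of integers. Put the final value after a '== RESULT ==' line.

Trace the traversal:
N0 x:[91/3,44] y:[22,43] z:[57/2,48] -> hit [91/3,43], descend [3, 4, 5, 10]
  N3 x:[95/3,128/3] y:[73/2,43] z:[57/2,44] -> hit [73/2,128/3], descend [1, 2]
    N1 x:[95/3,116/3] y:[73/2,77/2] z:[57/2,39] -> hit [73/2,77/2] leaf, test {P5(miss), P13@t=113/3}
    N2 x:[39,128/3] y:[79/2,43] z:[31,44] -> hit [79/2,128/3] leaf, test {P8(miss), P14(miss)}
  N4 x:[97/3,44] y:[35,40] z:[87/2,48] -> miss, prune
  N5 x:[91/3,121/3] y:[24,36] z:[67/2,46] -> hit [67/2,36], descend [8, 9]
    N8 x:[107/3,121/3] y:[28,36] z:[37,46] -> miss, prune
    N9 x:[91/3,109/3] y:[24,55/2] z:[67/2,83/2] -> miss, prune
  N10 x:[125/3,44] y:[22,73/2] z:[29,45] -> miss, prune

Summary -> nodes [0, 3, 1, 2, 4, 5, 8, 9, 10]; box-tests=9; leaf-entries=2; first=P13

== RESULT ==
[0, 3, 1, 2, 4, 5, 8, 9, 10]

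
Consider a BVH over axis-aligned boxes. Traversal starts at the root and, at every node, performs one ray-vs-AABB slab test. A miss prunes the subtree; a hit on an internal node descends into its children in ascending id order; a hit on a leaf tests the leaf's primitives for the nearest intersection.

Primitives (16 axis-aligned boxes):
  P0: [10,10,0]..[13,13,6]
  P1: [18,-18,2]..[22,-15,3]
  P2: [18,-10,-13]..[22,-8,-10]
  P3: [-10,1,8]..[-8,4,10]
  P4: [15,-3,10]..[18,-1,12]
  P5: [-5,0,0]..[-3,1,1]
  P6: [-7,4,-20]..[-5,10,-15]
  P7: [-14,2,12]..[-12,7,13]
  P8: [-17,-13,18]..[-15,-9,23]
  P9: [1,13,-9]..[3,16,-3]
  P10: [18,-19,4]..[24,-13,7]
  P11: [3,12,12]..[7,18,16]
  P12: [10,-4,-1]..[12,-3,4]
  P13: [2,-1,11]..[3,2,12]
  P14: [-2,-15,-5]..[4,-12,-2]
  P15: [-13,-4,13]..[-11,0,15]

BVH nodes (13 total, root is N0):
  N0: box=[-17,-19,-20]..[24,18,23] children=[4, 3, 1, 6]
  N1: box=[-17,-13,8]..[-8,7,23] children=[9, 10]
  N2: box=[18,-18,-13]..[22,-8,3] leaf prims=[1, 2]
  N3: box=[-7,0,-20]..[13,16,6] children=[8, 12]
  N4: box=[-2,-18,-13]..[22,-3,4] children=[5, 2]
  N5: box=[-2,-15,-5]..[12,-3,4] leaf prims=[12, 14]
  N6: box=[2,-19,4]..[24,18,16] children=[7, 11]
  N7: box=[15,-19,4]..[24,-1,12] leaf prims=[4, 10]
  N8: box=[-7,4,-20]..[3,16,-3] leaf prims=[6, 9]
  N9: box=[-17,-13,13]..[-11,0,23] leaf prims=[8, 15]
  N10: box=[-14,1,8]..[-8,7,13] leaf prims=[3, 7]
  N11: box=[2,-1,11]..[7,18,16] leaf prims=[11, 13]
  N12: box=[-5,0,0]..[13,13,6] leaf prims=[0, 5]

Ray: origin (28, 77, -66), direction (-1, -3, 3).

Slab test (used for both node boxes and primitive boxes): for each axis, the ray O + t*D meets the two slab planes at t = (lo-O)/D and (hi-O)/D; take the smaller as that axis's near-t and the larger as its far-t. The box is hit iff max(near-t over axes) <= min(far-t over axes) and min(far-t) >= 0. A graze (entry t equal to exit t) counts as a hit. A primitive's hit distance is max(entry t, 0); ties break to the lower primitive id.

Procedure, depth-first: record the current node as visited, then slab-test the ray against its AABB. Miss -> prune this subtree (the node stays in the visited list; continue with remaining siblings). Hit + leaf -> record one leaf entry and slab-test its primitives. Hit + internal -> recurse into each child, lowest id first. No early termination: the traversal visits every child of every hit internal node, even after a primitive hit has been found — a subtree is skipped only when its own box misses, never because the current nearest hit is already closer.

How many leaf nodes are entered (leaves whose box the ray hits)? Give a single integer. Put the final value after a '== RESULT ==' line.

Traverse from the root:
N0 x:[4,45] y:[59/3,32] z:[46/3,89/3] -> hit [59/3,89/3], descend [1, 3, 4, 6]
  N1 x:[36,45] y:[70/3,30] z:[74/3,89/3] -> miss, prune
  N3 x:[15,35] y:[61/3,77/3] z:[46/3,24] -> hit [61/3,24], descend [8, 12]
    N8 x:[25,35] y:[61/3,73/3] z:[46/3,21] -> miss, prune
    N12 x:[15,33] y:[64/3,77/3] z:[22,24] -> hit [22,24] leaf, test {P0(miss), P5(miss)}
  N4 x:[6,30] y:[80/3,95/3] z:[53/3,70/3] -> miss, prune
  N6 x:[4,26] y:[59/3,32] z:[70/3,82/3] -> hit [70/3,26], descend [7, 11]
    N7 x:[4,13] y:[26,32] z:[70/3,26] -> miss, prune
    N11 x:[21,26] y:[59/3,26] z:[77/3,82/3] -> hit [77/3,26] leaf, test {P11(miss), P13@t=77/3}

Summary -> nodes [0, 1, 3, 8, 12, 4, 6, 7, 11]; box-tests=9; leaf-entries=2; first=P13

== RESULT ==
2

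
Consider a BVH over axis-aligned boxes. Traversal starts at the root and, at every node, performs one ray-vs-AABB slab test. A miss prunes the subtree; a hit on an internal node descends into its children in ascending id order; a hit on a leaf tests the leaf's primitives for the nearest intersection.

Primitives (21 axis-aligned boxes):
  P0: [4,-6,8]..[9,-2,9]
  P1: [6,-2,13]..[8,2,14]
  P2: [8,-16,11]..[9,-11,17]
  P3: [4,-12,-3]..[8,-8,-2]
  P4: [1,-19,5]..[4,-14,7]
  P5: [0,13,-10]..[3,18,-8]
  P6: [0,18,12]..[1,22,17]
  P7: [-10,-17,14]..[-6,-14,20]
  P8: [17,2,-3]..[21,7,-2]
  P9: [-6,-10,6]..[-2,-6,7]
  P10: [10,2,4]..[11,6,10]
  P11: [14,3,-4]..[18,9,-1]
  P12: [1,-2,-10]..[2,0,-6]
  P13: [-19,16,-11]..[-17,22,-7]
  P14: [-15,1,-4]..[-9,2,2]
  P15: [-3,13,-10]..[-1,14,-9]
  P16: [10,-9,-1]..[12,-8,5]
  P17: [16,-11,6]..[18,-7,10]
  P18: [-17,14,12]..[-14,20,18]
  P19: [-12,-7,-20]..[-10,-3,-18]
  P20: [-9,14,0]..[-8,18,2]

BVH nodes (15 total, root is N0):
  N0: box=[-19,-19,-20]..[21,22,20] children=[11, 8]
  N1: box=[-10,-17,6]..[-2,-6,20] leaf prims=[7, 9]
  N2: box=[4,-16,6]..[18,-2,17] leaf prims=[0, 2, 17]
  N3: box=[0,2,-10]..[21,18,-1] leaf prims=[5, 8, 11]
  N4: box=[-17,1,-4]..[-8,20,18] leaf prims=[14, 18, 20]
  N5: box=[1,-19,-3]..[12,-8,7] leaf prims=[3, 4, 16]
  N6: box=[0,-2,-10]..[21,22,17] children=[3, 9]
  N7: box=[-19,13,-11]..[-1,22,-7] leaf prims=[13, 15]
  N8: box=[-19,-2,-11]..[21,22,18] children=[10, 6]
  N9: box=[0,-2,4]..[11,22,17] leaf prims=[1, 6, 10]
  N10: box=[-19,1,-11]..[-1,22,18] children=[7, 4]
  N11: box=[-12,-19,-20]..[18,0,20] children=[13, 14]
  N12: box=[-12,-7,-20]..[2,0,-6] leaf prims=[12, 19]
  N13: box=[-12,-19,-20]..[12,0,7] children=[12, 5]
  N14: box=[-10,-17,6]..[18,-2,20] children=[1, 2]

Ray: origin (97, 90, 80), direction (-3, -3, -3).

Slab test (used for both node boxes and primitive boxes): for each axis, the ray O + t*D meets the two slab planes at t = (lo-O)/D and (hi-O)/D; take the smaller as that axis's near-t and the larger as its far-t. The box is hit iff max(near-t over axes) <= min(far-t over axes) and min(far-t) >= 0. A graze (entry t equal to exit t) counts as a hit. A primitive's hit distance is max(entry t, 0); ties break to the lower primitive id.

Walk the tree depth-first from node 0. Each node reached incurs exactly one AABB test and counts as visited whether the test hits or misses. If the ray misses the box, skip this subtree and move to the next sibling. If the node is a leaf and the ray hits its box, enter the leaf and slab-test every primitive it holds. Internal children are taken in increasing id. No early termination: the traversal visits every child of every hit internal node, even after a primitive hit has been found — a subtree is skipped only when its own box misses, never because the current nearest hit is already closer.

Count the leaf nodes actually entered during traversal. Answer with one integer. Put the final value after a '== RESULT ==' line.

Traverse from the root:
N0 x:[76/3,116/3] y:[68/3,109/3] z:[20,100/3] -> hit [76/3,100/3], descend [8, 11]
  N8 x:[76/3,116/3] y:[68/3,92/3] z:[62/3,91/3] -> hit [76/3,91/3], descend [6, 10]
    N6 x:[76/3,97/3] y:[68/3,92/3] z:[21,30] -> hit [76/3,30], descend [3, 9]
      N3 x:[76/3,97/3] y:[24,88/3] z:[27,30] -> hit [27,88/3] leaf, test {P5(miss), P8(miss), P11@t=27}
      N9 x:[86/3,97/3] y:[68/3,92/3] z:[21,76/3] -> miss, prune
    N10 x:[98/3,116/3] y:[68/3,89/3] z:[62/3,91/3] -> miss, prune
  N11 x:[79/3,109/3] y:[30,109/3] z:[20,100/3] -> hit [30,100/3], descend [13, 14]
    N13 x:[85/3,109/3] y:[30,109/3] z:[73/3,100/3] -> hit [30,100/3], descend [5, 12]
      N5 x:[85/3,32] y:[98/3,109/3] z:[73/3,83/3] -> miss, prune
      N12 x:[95/3,109/3] y:[30,97/3] z:[86/3,100/3] -> hit [95/3,97/3] leaf, test {P12(miss), P19(miss)}
    N14 x:[79/3,107/3] y:[92/3,107/3] z:[20,74/3] -> miss, prune

Visited [0, 8, 6, 3, 9, 10, 11, 13, 5, 12, 14]. Tests: 11 box, 2 leaf. Nearest: P11.

== RESULT ==
2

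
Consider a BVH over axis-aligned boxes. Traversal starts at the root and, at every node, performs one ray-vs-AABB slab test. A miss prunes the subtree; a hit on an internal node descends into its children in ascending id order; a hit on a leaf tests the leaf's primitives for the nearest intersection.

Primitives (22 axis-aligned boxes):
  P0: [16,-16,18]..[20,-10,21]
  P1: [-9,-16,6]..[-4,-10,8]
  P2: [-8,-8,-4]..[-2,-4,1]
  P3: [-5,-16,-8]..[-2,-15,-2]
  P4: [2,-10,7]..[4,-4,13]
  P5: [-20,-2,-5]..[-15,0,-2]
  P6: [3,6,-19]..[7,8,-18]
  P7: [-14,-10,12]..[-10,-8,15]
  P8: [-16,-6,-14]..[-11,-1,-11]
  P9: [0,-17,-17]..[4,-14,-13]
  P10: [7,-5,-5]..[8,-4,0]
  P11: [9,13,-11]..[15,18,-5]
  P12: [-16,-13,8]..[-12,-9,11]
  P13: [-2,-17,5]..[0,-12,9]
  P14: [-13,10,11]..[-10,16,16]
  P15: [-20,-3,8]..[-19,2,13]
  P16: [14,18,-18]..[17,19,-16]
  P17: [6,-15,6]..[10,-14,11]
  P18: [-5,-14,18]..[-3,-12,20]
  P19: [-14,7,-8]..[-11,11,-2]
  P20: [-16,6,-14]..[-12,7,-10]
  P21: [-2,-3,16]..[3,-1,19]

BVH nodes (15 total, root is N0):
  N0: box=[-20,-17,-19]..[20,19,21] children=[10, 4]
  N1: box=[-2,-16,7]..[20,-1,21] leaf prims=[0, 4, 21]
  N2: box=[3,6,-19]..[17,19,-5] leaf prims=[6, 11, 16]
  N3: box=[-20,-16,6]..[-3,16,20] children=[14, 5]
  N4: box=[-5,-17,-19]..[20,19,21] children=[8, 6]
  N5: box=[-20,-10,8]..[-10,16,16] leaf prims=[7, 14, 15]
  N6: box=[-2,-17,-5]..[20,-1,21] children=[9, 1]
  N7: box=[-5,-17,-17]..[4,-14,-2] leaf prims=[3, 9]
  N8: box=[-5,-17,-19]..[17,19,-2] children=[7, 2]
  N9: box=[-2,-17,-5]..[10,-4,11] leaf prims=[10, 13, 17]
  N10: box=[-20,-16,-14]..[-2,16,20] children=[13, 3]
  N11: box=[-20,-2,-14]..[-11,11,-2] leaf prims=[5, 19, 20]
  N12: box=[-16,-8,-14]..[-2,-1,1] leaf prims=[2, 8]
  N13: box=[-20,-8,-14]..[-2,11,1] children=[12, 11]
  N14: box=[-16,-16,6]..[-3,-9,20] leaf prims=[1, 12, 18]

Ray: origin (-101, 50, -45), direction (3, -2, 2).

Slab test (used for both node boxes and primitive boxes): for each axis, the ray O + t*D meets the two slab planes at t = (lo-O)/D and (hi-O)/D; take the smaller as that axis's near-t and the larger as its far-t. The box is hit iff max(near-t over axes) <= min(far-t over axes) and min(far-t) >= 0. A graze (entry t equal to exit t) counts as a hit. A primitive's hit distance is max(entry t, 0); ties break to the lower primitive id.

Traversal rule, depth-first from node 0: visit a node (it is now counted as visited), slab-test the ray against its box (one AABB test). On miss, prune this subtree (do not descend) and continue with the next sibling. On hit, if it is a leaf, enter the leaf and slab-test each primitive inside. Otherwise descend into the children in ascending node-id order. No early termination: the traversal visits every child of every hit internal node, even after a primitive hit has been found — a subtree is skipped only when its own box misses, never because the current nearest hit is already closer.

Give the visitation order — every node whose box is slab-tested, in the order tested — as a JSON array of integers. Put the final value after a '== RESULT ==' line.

Trace the traversal:
N0 x:[27,121/3] y:[31/2,67/2] z:[13,33] -> hit [27,33], descend [4, 10]
  N4 x:[32,121/3] y:[31/2,67/2] z:[13,33] -> hit [32,33], descend [6, 8]
    N6 x:[33,121/3] y:[51/2,67/2] z:[20,33] -> hit [33,33], descend [1, 9]
      N1 x:[33,121/3] y:[51/2,33] z:[26,33] -> hit [33,33] leaf, test {P0(miss), P4(miss), P21(miss)}
      N9 x:[33,37] y:[27,67/2] z:[20,28] -> miss, prune
    N8 x:[32,118/3] y:[31/2,67/2] z:[13,43/2] -> miss, prune
  N10 x:[27,33] y:[17,33] z:[31/2,65/2] -> hit [27,65/2], descend [3, 13]
    N3 x:[27,98/3] y:[17,33] z:[51/2,65/2] -> hit [27,65/2], descend [5, 14]
      N5 x:[27,91/3] y:[17,30] z:[53/2,61/2] -> hit [27,30] leaf, test {P7@t=29, P14(miss), P15(miss)}
      N14 x:[85/3,98/3] y:[59/2,33] z:[51/2,65/2] -> hit [59/2,65/2] leaf, test {P1(miss), P12(miss), P18@t=32}
    N13 x:[27,33] y:[39/2,29] z:[31/2,23] -> miss, prune

Visited [0, 4, 6, 1, 9, 8, 10, 3, 5, 14, 13]. Tests: 11 box, 3 leaf. Nearest: P7.

== RESULT ==
[0, 4, 6, 1, 9, 8, 10, 3, 5, 14, 13]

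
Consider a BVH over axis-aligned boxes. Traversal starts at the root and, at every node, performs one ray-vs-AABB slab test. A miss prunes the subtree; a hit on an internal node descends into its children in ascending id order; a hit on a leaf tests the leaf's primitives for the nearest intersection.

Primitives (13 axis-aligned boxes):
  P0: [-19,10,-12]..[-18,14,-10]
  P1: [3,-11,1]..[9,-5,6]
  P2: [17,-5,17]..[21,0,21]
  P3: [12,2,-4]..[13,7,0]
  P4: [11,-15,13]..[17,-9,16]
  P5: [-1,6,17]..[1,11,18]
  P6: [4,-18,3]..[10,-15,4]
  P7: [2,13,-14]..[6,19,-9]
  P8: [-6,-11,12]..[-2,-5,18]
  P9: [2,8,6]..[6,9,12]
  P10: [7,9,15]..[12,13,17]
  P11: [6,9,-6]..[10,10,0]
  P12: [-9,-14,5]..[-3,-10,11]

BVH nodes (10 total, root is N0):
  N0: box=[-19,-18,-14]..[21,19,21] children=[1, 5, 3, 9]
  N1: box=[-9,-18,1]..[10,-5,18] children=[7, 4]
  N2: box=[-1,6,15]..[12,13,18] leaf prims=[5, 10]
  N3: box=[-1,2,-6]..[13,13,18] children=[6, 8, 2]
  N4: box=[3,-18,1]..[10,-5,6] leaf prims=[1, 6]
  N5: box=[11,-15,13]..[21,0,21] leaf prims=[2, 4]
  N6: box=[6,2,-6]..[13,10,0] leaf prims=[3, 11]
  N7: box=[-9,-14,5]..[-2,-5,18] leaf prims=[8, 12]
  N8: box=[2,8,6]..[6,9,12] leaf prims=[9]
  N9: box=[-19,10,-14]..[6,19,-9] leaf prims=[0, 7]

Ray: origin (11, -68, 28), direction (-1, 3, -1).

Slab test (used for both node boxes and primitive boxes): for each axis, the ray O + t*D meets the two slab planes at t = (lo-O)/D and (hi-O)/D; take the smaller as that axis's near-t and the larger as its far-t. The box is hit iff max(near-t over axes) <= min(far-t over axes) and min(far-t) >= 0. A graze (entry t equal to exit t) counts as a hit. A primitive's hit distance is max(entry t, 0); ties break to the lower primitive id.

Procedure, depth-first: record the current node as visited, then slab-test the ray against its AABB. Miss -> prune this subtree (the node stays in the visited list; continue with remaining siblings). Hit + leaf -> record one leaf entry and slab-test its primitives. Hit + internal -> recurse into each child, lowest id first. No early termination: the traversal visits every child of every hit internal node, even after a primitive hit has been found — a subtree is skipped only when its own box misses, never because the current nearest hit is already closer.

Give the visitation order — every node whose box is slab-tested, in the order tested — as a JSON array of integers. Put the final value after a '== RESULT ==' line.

Traverse from the root:
N0 x:[-10,30] y:[50/3,29] z:[7,42] -> hit [50/3,29], descend [1, 3, 5, 9]
  N1 x:[1,20] y:[50/3,21] z:[10,27] -> hit [50/3,20], descend [4, 7]
    N4 x:[1,8] y:[50/3,21] z:[22,27] -> miss, prune
    N7 x:[13,20] y:[18,21] z:[10,23] -> hit [18,20] leaf, test {P8(miss), P12@t=18}
  N3 x:[-2,12] y:[70/3,27] z:[10,34] -> miss, prune
  N5 x:[-10,0] y:[53/3,68/3] z:[7,15] -> miss, prune
  N9 x:[5,30] y:[26,29] z:[37,42] -> miss, prune

Summary -> nodes [0, 1, 4, 7, 3, 5, 9]; box-tests=7; leaf-entries=1; first=P12

== RESULT ==
[0, 1, 4, 7, 3, 5, 9]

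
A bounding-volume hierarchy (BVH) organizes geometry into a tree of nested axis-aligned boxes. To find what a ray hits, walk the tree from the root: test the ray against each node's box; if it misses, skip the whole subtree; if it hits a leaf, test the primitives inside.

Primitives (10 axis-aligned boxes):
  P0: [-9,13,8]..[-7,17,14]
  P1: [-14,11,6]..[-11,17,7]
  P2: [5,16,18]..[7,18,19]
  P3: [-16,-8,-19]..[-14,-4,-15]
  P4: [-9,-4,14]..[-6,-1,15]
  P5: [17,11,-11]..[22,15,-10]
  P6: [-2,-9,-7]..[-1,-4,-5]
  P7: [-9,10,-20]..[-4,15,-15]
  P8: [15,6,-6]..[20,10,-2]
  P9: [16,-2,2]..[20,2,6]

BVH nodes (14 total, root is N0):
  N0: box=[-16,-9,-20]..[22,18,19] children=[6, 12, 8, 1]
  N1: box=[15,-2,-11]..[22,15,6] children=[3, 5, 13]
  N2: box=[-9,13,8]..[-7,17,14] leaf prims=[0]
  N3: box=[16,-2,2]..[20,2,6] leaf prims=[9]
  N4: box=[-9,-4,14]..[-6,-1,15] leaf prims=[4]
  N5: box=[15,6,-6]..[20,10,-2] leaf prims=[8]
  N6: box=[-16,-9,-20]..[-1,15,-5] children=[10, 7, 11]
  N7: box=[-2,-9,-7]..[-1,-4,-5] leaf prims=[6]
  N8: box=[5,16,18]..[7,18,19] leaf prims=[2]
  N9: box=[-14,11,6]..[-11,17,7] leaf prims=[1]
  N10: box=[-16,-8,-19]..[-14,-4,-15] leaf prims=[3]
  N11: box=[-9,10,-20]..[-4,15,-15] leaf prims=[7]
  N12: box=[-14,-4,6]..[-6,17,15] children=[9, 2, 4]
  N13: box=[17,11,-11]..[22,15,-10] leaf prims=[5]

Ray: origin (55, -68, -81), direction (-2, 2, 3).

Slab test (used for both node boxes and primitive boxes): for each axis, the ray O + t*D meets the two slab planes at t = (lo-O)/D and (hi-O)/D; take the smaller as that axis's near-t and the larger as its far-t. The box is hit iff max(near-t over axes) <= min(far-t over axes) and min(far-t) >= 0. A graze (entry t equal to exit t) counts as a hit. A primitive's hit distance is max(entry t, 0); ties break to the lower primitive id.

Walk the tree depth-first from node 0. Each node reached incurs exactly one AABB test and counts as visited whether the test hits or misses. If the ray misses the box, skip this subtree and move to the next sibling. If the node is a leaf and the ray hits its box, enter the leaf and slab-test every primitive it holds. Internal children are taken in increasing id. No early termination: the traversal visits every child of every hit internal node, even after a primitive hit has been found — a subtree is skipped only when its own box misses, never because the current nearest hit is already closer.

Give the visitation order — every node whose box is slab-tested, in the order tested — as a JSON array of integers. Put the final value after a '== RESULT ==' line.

Walk:
N0 x:[33/2,71/2] y:[59/2,43] z:[61/3,100/3] -> hit [59/2,100/3], descend [1, 6, 8, 12]
  N1 x:[33/2,20] y:[33,83/2] z:[70/3,29] -> miss, prune
  N6 x:[28,71/2] y:[59/2,83/2] z:[61/3,76/3] -> miss, prune
  N8 x:[24,25] y:[42,43] z:[33,100/3] -> miss, prune
  N12 x:[61/2,69/2] y:[32,85/2] z:[29,32] -> hit [32,32], descend [2, 4, 9]
    N2 x:[31,32] y:[81/2,85/2] z:[89/3,95/3] -> miss, prune
    N4 x:[61/2,32] y:[32,67/2] z:[95/3,32] -> hit [32,32] leaf, test {P4@t=32}
    N9 x:[33,69/2] y:[79/2,85/2] z:[29,88/3] -> miss, prune

order=[0, 1, 6, 8, 12, 2, 4, 9]  |boxes|=8  |leaves|=1  hit=P4

== RESULT ==
[0, 1, 6, 8, 12, 2, 4, 9]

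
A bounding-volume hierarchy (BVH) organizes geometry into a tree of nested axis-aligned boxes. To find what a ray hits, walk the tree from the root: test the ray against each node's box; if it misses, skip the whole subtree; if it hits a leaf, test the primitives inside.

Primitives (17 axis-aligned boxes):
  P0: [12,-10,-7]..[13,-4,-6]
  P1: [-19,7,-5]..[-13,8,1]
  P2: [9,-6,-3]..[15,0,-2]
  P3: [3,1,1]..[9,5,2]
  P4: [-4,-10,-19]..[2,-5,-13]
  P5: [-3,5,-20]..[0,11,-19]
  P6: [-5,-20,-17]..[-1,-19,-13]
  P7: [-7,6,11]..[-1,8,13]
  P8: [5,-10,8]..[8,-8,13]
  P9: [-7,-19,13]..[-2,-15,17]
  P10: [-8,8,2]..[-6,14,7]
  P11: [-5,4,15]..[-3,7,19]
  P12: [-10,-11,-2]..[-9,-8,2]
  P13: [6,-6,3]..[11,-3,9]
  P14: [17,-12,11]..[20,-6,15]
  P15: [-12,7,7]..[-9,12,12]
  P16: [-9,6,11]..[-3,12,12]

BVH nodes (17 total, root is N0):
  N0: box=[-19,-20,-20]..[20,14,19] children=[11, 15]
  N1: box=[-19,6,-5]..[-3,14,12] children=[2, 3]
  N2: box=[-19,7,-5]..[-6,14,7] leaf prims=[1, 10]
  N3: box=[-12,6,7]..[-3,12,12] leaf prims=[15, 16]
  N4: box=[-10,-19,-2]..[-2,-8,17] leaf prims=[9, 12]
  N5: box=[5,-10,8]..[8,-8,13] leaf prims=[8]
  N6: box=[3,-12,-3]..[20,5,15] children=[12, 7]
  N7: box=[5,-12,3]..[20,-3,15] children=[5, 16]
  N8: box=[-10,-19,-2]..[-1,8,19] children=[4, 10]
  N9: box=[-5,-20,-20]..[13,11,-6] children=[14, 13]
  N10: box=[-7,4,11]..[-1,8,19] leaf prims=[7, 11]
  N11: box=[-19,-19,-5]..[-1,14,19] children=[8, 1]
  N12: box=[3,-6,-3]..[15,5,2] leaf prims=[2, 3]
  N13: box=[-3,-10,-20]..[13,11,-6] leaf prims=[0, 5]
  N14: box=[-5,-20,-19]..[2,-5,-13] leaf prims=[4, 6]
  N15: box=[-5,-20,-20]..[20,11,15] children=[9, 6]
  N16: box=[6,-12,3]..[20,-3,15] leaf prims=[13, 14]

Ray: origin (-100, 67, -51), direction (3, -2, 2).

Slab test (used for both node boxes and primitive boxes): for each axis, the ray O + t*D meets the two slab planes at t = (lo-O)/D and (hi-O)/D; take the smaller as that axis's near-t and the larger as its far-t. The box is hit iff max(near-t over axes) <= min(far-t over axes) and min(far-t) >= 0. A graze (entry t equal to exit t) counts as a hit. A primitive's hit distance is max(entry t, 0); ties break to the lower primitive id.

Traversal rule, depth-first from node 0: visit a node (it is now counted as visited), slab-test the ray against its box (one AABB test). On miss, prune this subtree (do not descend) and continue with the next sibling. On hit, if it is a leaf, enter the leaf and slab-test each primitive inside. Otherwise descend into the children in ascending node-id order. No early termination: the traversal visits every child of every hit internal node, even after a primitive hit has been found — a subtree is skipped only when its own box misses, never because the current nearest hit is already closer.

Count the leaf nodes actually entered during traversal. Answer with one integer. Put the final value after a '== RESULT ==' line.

Traverse from the root:
N0 x:[27,40] y:[53/2,87/2] z:[31/2,35] -> hit [27,35], descend [11, 15]
  N11 x:[27,33] y:[53/2,43] z:[23,35] -> hit [27,33], descend [1, 8]
    N1 x:[27,97/3] y:[53/2,61/2] z:[23,63/2] -> hit [27,61/2], descend [2, 3]
      N2 x:[27,94/3] y:[53/2,30] z:[23,29] -> hit [27,29] leaf, test {P1(miss), P10(miss)}
      N3 x:[88/3,97/3] y:[55/2,61/2] z:[29,63/2] -> hit [88/3,61/2] leaf, test {P15@t=88/3, P16(miss)}
    N8 x:[30,33] y:[59/2,43] z:[49/2,35] -> hit [30,33], descend [4, 10]
      N4 x:[30,98/3] y:[75/2,43] z:[49/2,34] -> miss, prune
      N10 x:[31,33] y:[59/2,63/2] z:[31,35] -> hit [31,63/2] leaf, test {P7(miss), P11(miss)}
  N15 x:[95/3,40] y:[28,87/2] z:[31/2,33] -> hit [95/3,33], descend [6, 9]
    N6 x:[103/3,40] y:[31,79/2] z:[24,33] -> miss, prune
    N9 x:[95/3,113/3] y:[28,87/2] z:[31/2,45/2] -> miss, prune

11 AABB tests over nodes [0, 11, 1, 2, 3, 8, 4, 10, 15, 6, 9]; 3 leaves entered; closest P15.

== RESULT ==
3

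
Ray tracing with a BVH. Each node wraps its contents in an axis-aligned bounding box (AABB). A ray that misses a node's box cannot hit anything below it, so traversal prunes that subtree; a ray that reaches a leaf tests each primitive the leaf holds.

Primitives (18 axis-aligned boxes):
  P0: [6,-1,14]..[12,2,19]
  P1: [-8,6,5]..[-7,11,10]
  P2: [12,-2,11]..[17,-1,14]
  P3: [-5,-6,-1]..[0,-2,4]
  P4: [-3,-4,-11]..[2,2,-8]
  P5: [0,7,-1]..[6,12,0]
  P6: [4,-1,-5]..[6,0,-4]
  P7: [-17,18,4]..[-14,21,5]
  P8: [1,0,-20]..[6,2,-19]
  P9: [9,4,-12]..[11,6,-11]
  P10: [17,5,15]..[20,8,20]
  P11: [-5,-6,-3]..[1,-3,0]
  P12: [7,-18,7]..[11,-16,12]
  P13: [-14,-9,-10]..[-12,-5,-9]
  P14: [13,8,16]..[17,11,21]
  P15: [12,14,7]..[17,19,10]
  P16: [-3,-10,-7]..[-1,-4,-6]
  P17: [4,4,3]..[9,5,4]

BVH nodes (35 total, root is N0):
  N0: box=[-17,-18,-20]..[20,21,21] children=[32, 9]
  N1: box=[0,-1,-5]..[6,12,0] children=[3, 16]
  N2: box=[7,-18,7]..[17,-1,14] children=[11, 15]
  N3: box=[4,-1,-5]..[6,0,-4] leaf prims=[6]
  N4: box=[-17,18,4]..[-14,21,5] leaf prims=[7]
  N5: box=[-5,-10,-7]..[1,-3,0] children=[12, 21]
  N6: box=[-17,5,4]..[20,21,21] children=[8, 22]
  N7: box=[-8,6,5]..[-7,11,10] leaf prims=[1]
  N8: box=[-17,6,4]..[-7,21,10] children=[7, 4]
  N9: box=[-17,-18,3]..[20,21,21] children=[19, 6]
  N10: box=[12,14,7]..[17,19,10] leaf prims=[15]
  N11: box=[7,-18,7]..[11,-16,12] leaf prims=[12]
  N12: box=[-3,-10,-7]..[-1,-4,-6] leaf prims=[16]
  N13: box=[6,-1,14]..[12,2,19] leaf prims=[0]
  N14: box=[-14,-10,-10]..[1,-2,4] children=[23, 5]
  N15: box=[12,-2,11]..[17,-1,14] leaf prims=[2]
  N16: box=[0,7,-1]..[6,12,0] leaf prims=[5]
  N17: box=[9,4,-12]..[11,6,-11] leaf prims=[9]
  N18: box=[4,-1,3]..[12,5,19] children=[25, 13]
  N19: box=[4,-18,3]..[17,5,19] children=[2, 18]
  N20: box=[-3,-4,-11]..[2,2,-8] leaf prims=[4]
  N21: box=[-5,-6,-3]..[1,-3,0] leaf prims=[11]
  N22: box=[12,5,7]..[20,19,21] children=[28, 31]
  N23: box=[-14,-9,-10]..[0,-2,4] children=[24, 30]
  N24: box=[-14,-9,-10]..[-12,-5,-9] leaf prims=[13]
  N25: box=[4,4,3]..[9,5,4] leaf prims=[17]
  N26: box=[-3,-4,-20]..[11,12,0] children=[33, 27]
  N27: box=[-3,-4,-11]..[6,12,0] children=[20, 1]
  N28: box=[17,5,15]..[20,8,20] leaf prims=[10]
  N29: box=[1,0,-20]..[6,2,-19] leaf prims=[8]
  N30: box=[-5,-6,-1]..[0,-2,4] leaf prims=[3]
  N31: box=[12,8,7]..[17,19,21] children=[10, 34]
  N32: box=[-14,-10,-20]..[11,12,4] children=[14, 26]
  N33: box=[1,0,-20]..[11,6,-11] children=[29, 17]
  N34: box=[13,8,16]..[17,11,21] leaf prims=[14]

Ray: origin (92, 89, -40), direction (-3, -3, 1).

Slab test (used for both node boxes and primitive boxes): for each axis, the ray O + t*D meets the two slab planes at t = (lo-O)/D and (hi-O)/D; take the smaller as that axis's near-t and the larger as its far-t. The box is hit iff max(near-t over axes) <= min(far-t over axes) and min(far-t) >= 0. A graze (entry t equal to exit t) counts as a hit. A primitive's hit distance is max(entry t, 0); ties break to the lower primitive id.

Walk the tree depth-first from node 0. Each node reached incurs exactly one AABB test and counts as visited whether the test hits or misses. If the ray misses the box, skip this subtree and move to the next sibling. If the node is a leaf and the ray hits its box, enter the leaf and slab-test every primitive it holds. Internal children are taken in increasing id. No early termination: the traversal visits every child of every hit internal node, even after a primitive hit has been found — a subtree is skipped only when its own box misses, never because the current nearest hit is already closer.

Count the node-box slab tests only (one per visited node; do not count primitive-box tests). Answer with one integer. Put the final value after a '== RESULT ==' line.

Traverse from the root:
N0 x:[24,109/3] y:[68/3,107/3] z:[20,61] -> hit [24,107/3], descend [9, 32]
  N9 x:[24,109/3] y:[68/3,107/3] z:[43,61] -> miss, prune
  N32 x:[27,106/3] y:[77/3,33] z:[20,44] -> hit [27,33], descend [14, 26]
    N14 x:[91/3,106/3] y:[91/3,33] z:[30,44] -> hit [91/3,33], descend [5, 23]
      N5 x:[91/3,97/3] y:[92/3,33] z:[33,40] -> miss, prune
      N23 x:[92/3,106/3] y:[91/3,98/3] z:[30,44] -> hit [92/3,98/3], descend [24, 30]
        N24 x:[104/3,106/3] y:[94/3,98/3] z:[30,31] -> miss, prune
        N30 x:[92/3,97/3] y:[91/3,95/3] z:[39,44] -> miss, prune
    N26 x:[27,95/3] y:[77/3,31] z:[20,40] -> hit [27,31], descend [27, 33]
      N27 x:[86/3,95/3] y:[77/3,31] z:[29,40] -> hit [29,31], descend [1, 20]
        N1 x:[86/3,92/3] y:[77/3,30] z:[35,40] -> miss, prune
        N20 x:[30,95/3] y:[29,31] z:[29,32] -> hit [30,31] leaf, test {P4@t=30}
      N33 x:[27,91/3] y:[83/3,89/3] z:[20,29] -> hit [83/3,29], descend [17, 29]
        N17 x:[27,83/3] y:[83/3,85/3] z:[28,29] -> miss, prune
        N29 x:[86/3,91/3] y:[29,89/3] z:[20,21] -> miss, prune

Visited [0, 9, 32, 14, 5, 23, 24, 30, 26, 27, 1, 20, 33, 17, 29]. Tests: 15 box, 1 leaf. Nearest: P4.

== RESULT ==
15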